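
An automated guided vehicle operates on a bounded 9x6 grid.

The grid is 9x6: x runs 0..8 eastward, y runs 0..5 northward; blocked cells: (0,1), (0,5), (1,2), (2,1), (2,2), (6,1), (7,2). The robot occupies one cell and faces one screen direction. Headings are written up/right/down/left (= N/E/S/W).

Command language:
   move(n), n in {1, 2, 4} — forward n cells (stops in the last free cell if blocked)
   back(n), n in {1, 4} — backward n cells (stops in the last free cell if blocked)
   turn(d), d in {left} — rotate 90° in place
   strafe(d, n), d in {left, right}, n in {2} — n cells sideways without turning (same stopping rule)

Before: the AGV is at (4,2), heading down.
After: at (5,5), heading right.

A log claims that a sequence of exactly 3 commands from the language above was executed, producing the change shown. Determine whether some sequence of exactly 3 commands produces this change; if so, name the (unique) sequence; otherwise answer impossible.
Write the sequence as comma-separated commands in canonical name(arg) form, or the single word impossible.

key: position moved to (5,5) AND the heading swung to E — translation plus rotation needed
begin: at (4,2), heading down
t=1 back(4) ⇒ at (4,5), heading down
t=2 turn(left) ⇒ at (4,5), heading right
t=3 move(1) ⇒ at (5,5), heading right
no rival 3-sequence matches.

back(4), turn(left), move(1)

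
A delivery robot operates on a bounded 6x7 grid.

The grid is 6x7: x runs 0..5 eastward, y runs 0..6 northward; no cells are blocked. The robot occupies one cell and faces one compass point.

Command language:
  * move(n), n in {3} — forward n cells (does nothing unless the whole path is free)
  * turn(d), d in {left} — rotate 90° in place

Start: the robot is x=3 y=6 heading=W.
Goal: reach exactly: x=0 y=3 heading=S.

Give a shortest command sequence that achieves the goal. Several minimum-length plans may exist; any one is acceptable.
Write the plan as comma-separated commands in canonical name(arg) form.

t0: x=3 y=6 heading=W
step 1 (move(3)): x=0 y=6 heading=W
step 2 (turn(left)): x=0 y=6 heading=S
step 3 (move(3)): x=0 y=3 heading=S
nothing shorter than 3 reaches the goal.

move(3), turn(left), move(3)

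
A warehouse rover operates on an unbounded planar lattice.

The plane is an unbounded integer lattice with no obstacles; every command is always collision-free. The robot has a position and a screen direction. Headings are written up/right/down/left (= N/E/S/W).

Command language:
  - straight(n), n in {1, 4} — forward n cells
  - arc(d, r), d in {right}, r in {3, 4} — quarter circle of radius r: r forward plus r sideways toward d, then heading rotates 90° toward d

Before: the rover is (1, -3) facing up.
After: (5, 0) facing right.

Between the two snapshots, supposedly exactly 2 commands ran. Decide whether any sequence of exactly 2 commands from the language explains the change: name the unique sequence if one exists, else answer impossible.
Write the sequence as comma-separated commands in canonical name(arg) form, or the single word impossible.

arc(right, 3), straight(1)

key: cell and facing (now E) both changed — the 2 commands mix motion and turning
start: (1, -3) facing up
1. arc(right, 3) → (4, 0) facing right
2. straight(1) → (5, 0) facing right
no other 2-command option fits: unique.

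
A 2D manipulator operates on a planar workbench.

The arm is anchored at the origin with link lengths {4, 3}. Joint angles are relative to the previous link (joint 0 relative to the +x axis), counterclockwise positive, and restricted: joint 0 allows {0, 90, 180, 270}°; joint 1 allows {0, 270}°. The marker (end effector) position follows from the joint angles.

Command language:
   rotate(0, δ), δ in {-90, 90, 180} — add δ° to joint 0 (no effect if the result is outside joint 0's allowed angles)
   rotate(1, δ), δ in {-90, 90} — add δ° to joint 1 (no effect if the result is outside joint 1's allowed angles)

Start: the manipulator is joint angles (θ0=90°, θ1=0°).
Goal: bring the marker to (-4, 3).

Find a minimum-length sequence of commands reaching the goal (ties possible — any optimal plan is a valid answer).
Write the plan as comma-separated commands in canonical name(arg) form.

rotate(1, -90), rotate(0, 90)

from: joint angles (θ0=90°, θ1=0°)
[1] after rotate(1, -90): joint angles (θ0=90°, θ1=270°)
[2] after rotate(0, 90): joint angles (θ0=180°, θ1=270°)
no 1-step plan works, so 2 is optimal.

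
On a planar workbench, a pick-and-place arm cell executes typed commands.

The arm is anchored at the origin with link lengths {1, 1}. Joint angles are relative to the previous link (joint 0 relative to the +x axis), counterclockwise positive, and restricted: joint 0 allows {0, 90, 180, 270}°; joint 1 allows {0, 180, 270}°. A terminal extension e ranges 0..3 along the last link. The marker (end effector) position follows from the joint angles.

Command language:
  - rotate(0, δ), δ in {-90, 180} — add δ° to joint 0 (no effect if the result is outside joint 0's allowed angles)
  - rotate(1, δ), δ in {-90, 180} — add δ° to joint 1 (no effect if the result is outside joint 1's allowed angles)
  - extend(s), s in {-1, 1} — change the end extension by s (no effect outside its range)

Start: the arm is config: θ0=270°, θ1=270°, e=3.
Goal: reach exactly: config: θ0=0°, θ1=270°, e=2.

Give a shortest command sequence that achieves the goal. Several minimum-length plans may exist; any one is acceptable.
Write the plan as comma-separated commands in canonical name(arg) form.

extend(-1), rotate(0, -90), rotate(0, 180)

start: config: θ0=270°, θ1=270°, e=3
[1] after extend(-1): config: θ0=270°, θ1=270°, e=2
[2] after rotate(0, -90): config: θ0=180°, θ1=270°, e=2
[3] after rotate(0, 180): config: θ0=0°, θ1=270°, e=2
shorter routes all fall short; 3 is best.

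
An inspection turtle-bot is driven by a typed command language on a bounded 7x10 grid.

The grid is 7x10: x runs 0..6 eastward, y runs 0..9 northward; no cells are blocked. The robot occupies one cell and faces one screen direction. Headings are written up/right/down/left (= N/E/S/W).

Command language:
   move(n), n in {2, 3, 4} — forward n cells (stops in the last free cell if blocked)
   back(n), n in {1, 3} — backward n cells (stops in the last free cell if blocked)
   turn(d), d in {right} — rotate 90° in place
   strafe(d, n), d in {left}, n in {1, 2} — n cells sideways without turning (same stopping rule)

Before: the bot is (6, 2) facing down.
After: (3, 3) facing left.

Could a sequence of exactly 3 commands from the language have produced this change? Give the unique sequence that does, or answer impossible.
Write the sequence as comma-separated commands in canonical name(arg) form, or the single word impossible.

key: cell and facing (now W) both changed — the 3 commands mix motion and turning
start: (6, 2) facing down
t=1 back(1) ⇒ (6, 3) facing down
t=2 turn(right) ⇒ (6, 3) facing left
t=3 move(3) ⇒ (3, 3) facing left
uniquely the one of 512 3-step routes that fits.

back(1), turn(right), move(3)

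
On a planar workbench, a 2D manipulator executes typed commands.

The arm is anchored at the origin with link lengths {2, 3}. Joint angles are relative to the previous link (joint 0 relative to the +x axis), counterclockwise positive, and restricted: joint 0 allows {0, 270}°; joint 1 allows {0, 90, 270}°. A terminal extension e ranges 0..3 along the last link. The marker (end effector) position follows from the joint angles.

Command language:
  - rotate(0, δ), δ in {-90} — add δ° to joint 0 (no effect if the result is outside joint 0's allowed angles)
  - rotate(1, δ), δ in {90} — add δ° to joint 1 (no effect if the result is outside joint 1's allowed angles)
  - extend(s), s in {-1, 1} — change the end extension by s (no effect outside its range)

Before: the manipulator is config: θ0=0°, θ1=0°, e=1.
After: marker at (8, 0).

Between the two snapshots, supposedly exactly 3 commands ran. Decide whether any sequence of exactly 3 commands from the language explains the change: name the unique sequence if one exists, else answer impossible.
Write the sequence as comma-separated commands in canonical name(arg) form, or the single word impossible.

initial: config: θ0=0°, θ1=0°, e=1
t=1 extend(1) ⇒ config: θ0=0°, θ1=0°, e=2
t=2 extend(1) ⇒ config: θ0=0°, θ1=0°, e=3
t=3 extend(1) ⇒ config: θ0=0°, θ1=0°, e=3
no rival 3-sequence matches.

extend(1), extend(1), extend(1)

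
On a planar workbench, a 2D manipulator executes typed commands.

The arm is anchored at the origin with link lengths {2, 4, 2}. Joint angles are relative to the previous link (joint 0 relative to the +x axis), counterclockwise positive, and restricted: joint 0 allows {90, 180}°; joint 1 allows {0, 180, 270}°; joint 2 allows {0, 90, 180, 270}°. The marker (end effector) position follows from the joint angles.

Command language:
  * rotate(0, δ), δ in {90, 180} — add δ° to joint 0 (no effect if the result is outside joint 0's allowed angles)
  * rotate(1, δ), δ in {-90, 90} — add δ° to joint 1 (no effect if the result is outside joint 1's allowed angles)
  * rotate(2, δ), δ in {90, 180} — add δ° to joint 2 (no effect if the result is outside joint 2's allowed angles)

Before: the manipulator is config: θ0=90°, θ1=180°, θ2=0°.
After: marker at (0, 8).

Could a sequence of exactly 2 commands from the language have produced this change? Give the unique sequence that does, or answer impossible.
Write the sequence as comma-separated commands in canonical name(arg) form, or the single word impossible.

t0: config: θ0=90°, θ1=180°, θ2=0°
t=1 rotate(1, 90) ⇒ config: θ0=90°, θ1=270°, θ2=0°
t=2 rotate(1, 90) ⇒ config: θ0=90°, θ1=0°, θ2=0°
no other 2-command option fits: unique.

rotate(1, 90), rotate(1, 90)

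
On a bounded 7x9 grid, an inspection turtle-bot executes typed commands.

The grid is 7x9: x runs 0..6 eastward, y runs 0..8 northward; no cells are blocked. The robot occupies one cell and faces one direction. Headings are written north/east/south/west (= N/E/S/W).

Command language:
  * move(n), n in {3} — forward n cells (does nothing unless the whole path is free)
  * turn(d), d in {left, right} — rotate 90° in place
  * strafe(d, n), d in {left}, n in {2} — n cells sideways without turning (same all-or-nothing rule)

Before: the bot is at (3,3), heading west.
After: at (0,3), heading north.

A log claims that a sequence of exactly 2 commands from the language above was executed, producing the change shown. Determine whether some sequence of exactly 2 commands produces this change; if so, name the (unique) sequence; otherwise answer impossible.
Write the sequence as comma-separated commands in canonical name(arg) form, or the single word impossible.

move(3), turn(right)

key: running turn(right) before move(3) would end elsewhere — order is forced
t0: at (3,3), heading west
[1] after move(3): at (0,3), heading west
[2] after turn(right): at (0,3), heading north
uniquely the one of 16 2-step routes that fits.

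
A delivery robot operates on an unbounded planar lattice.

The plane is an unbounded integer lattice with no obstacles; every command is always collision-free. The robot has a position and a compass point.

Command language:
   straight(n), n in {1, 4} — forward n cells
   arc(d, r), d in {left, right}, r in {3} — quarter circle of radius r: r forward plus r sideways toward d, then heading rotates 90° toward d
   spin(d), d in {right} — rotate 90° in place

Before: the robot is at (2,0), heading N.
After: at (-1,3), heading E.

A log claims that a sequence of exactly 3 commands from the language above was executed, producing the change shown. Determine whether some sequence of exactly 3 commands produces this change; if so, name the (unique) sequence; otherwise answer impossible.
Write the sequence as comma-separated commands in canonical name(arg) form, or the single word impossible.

key: order matters: swapping arc(left, 3) and spin(right) lands elsewhere
start: at (2,0), heading N
[1] after arc(left, 3): at (-1,3), heading W
[2] after spin(right): at (-1,3), heading N
[3] after spin(right): at (-1,3), heading E
no other 3-command option fits: unique.

arc(left, 3), spin(right), spin(right)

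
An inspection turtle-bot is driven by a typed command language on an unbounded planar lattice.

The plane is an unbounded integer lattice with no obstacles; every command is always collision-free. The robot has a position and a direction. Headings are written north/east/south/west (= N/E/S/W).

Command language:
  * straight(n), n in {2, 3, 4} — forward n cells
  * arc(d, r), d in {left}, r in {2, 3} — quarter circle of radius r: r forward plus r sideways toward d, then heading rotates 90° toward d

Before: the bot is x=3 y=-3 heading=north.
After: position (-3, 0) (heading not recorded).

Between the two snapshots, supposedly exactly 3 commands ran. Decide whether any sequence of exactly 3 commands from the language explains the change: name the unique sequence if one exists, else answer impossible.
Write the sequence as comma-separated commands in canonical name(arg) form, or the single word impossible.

key: running arc(left, 3) before straight(3) would end elsewhere — order is forced
from: x=3 y=-3 heading=north
1. straight(3) → x=3 y=0 heading=north
2. arc(left, 3) → x=0 y=3 heading=west
3. arc(left, 3) → x=-3 y=0 heading=south
no rival 3-sequence matches.

straight(3), arc(left, 3), arc(left, 3)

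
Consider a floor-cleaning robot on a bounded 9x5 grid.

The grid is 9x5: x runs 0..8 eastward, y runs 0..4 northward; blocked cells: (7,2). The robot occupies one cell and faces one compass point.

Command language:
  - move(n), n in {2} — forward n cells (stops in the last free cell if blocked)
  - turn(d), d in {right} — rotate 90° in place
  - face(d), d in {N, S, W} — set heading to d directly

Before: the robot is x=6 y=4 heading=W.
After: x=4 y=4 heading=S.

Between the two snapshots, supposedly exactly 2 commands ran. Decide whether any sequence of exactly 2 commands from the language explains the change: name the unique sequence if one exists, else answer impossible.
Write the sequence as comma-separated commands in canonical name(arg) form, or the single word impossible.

move(2), face(S)

key: cell and facing (now S) both changed — the 2 commands mix motion and turning
initial: x=6 y=4 heading=W
1. move(2) → x=4 y=4 heading=W
2. face(S) → x=4 y=4 heading=S
no other 2-command option fits: unique.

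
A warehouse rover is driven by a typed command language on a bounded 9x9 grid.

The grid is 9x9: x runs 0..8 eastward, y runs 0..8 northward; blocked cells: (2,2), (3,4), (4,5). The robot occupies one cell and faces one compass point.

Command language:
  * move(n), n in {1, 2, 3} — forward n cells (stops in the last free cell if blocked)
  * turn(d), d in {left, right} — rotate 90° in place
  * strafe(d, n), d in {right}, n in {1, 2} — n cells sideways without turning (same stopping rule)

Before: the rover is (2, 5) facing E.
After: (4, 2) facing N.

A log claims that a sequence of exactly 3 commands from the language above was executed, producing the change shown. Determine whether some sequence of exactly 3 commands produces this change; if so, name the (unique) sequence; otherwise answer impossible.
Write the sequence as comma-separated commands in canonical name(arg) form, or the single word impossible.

impossible

checked all 3-command options: none fits.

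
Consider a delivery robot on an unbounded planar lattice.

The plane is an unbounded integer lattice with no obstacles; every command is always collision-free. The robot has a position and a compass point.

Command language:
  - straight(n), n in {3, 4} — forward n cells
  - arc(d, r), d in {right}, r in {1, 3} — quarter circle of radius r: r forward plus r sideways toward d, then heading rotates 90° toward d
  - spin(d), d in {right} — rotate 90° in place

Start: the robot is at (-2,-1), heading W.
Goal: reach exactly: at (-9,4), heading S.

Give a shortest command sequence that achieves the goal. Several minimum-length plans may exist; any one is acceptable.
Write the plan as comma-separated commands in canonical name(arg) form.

straight(4), straight(4), arc(right, 3), arc(right, 3), arc(right, 1)

begin: at (-2,-1), heading W
step 1 (straight(4)): at (-6,-1), heading W
step 2 (straight(4)): at (-10,-1), heading W
step 3 (arc(right, 3)): at (-13,2), heading N
step 4 (arc(right, 3)): at (-10,5), heading E
step 5 (arc(right, 1)): at (-9,4), heading S
no 4-step plan works, so 5 is optimal.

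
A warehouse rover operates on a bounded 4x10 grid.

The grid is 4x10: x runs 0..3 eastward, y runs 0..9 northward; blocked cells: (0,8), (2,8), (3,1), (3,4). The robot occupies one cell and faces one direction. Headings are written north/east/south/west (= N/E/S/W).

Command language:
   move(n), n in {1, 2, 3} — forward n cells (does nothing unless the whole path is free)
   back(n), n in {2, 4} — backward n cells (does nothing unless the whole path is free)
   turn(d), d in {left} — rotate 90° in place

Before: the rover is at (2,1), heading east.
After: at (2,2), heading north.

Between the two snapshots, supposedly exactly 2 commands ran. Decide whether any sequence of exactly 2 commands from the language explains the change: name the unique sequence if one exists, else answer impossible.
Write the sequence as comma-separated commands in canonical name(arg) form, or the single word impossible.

turn(left), move(1)

key: cell and facing (now N) both changed — the 2 commands mix motion and turning
start: at (2,1), heading east
[1] after turn(left): at (2,1), heading north
[2] after move(1): at (2,2), heading north
no rival 2-sequence matches.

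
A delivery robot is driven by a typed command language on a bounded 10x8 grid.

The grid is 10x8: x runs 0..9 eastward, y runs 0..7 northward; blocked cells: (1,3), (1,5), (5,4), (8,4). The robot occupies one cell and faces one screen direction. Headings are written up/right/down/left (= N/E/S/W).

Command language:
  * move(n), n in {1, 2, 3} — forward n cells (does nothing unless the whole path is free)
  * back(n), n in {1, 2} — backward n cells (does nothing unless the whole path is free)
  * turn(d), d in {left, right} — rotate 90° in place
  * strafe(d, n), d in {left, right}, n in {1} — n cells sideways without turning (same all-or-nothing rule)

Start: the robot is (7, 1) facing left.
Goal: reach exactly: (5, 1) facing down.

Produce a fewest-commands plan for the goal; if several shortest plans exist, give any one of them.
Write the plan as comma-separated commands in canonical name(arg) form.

begin: (7, 1) facing left
[1] after move(2): (5, 1) facing left
[2] after turn(left): (5, 1) facing down
minimal: 2 command(s), checked below 2.

move(2), turn(left)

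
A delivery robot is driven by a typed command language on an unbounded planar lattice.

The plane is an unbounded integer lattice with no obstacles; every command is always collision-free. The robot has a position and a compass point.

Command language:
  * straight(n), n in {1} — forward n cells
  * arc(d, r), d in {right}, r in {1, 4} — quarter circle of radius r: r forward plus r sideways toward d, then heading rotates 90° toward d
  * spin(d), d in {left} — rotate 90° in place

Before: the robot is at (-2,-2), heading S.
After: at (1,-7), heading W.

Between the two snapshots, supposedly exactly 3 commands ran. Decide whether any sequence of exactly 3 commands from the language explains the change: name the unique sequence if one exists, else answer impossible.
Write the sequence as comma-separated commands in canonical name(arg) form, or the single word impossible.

spin(left), arc(right, 4), arc(right, 1)

key: cell and facing (now W) both changed — the 3 commands mix motion and turning
t0: at (-2,-2), heading S
t=1 spin(left) ⇒ at (-2,-2), heading E
t=2 arc(right, 4) ⇒ at (2,-6), heading S
t=3 arc(right, 1) ⇒ at (1,-7), heading W
no rival 3-sequence matches.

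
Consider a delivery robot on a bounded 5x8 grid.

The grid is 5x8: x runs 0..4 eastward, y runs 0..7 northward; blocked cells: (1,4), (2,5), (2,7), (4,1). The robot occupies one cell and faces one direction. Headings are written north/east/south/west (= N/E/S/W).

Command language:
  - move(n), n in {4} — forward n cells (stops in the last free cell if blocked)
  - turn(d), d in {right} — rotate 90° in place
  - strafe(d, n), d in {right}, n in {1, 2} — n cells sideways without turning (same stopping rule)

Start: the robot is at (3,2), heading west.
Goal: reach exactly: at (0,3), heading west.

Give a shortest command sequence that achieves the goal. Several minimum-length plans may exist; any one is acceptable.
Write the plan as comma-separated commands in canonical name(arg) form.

strafe(right, 1), move(4)

start: at (3,2), heading west
[1] after strafe(right, 1): at (3,3), heading west
[2] after move(4): at (0,3), heading west
minimal: 2 command(s), checked below 2.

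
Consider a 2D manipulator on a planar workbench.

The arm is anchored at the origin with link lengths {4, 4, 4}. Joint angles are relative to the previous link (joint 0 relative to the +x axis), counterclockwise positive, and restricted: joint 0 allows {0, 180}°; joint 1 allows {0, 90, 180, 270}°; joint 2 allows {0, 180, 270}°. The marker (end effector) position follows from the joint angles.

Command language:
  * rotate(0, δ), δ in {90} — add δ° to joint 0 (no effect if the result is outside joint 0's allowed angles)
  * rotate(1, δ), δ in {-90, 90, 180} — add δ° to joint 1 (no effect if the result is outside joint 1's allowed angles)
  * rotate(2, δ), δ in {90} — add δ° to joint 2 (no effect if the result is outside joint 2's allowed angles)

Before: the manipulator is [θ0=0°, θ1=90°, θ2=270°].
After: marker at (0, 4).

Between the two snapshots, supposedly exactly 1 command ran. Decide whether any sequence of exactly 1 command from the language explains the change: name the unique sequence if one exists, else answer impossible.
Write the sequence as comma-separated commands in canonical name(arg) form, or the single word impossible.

initial: [θ0=0°, θ1=90°, θ2=270°]
t=1 rotate(1, 90) ⇒ [θ0=0°, θ1=180°, θ2=270°]
uniquely the one of 5 1-step routes that fits.

rotate(1, 90)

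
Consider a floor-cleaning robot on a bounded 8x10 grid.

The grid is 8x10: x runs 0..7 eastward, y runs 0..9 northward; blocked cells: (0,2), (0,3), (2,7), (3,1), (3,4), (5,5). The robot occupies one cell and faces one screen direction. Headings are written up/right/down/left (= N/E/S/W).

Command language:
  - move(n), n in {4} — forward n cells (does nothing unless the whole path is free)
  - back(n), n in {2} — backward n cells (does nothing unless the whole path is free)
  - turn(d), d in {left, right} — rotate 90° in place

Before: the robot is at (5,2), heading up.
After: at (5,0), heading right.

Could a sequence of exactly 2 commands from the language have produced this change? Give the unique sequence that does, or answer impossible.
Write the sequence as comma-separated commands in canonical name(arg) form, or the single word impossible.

back(2), turn(right)

key: running turn(right) before back(2) would end elsewhere — order is forced
t0: at (5,2), heading up
step 1 (back(2)): at (5,0), heading up
step 2 (turn(right)): at (5,0), heading right
all 16 alternatives checked — unique.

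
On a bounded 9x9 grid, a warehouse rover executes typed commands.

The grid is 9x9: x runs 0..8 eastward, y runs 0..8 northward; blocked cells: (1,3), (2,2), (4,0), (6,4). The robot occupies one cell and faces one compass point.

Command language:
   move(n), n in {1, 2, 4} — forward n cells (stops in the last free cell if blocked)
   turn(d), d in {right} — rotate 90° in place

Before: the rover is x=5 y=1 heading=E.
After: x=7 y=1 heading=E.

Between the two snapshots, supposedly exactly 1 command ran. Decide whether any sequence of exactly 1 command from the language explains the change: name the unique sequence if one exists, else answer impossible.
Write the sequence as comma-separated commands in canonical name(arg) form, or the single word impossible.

key: still facing E — the one step turns nothing
begin: x=5 y=1 heading=E
1. move(2) → x=7 y=1 heading=E
no rival 1-sequence matches.

move(2)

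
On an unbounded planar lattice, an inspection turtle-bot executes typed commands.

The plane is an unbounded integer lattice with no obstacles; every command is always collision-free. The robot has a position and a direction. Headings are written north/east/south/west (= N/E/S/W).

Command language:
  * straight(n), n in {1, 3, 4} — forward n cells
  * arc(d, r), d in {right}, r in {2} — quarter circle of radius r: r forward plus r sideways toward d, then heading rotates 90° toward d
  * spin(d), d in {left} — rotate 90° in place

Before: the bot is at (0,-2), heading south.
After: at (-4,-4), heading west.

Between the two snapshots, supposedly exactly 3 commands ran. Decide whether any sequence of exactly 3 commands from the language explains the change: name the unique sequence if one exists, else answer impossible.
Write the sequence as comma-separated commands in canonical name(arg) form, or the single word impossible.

arc(right, 2), straight(1), straight(1)

key: order matters: swapping arc(right, 2) and straight(1) lands elsewhere
initial: at (0,-2), heading south
[1] after arc(right, 2): at (-2,-4), heading west
[2] after straight(1): at (-3,-4), heading west
[3] after straight(1): at (-4,-4), heading west
no other 3-command option fits: unique.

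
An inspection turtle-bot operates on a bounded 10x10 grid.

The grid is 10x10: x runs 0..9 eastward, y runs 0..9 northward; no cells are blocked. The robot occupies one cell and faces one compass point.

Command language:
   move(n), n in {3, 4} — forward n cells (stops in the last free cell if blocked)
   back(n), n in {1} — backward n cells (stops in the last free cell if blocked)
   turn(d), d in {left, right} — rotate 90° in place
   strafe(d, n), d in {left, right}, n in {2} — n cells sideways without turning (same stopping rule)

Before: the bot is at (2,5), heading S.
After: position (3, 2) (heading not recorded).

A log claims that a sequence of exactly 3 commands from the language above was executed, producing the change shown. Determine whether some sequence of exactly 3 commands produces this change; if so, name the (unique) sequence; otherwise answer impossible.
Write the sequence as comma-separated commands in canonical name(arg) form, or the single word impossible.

move(3), turn(right), back(1)

key: running back(1) before move(3) would end elsewhere — order is forced
start: at (2,5), heading S
1. move(3) → at (2,2), heading S
2. turn(right) → at (2,2), heading W
3. back(1) → at (3,2), heading W
uniquely the one of 343 3-step routes that fits.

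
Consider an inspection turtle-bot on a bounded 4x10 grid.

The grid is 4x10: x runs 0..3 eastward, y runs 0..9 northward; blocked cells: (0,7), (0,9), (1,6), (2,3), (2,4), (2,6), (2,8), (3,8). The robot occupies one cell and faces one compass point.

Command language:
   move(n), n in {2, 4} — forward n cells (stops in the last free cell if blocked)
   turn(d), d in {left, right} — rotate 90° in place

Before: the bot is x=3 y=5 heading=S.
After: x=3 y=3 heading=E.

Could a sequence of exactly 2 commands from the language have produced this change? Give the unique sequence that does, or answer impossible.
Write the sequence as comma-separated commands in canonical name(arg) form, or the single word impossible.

move(2), turn(left)

key: cell and facing (now E) both changed — the 2 commands mix motion and turning
initial: x=3 y=5 heading=S
t=1 move(2) ⇒ x=3 y=3 heading=S
t=2 turn(left) ⇒ x=3 y=3 heading=E
no other 2-command option fits: unique.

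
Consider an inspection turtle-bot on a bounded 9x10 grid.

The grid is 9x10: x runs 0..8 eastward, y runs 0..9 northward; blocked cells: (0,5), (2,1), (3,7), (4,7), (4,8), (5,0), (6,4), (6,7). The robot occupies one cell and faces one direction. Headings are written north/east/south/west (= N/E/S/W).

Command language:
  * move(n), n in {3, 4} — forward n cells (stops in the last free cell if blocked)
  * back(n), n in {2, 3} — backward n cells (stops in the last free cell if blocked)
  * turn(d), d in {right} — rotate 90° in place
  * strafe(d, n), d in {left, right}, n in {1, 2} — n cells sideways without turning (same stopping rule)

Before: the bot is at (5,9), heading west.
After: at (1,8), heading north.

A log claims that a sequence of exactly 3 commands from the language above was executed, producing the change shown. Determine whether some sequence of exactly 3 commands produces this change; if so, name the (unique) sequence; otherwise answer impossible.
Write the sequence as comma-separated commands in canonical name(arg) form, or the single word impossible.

key: position moved to (1,8) AND the heading swung to N — translation plus rotation needed
begin: at (5,9), heading west
[1] after move(4): at (1,9), heading west
[2] after strafe(left, 1): at (1,8), heading west
[3] after turn(right): at (1,8), heading north
no rival 3-sequence matches.

move(4), strafe(left, 1), turn(right)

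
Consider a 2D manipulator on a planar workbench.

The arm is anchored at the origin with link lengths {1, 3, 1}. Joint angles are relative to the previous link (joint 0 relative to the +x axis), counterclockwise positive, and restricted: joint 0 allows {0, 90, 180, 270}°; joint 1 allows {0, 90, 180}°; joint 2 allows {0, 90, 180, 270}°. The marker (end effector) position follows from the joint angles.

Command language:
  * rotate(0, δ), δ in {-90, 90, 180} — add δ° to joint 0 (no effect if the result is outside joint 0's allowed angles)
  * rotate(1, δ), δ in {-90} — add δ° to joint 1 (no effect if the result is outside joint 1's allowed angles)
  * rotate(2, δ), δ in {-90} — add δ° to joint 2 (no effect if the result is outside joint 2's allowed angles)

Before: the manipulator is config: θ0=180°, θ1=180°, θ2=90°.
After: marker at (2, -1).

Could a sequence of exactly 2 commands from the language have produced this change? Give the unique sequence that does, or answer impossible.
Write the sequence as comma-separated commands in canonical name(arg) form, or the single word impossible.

rotate(2, -90), rotate(2, -90)

start: config: θ0=180°, θ1=180°, θ2=90°
[1] after rotate(2, -90): config: θ0=180°, θ1=180°, θ2=0°
[2] after rotate(2, -90): config: θ0=180°, θ1=180°, θ2=270°
no other 2-command option fits: unique.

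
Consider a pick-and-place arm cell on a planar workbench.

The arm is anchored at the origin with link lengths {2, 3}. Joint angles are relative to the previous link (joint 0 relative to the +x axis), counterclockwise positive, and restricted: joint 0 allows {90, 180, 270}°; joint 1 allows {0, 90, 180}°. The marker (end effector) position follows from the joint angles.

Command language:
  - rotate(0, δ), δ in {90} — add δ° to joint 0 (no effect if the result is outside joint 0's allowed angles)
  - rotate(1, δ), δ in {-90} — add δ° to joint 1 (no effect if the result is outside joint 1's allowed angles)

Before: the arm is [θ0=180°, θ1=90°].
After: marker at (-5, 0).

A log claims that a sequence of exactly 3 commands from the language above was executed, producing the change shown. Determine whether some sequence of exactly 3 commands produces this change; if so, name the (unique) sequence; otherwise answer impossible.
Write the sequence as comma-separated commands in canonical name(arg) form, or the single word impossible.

rotate(1, -90), rotate(1, -90), rotate(1, -90)

from: [θ0=180°, θ1=90°]
t=1 rotate(1, -90) ⇒ [θ0=180°, θ1=0°]
t=2 rotate(1, -90) ⇒ [θ0=180°, θ1=0°]
t=3 rotate(1, -90) ⇒ [θ0=180°, θ1=0°]
uniquely the one of 8 3-step routes that fits.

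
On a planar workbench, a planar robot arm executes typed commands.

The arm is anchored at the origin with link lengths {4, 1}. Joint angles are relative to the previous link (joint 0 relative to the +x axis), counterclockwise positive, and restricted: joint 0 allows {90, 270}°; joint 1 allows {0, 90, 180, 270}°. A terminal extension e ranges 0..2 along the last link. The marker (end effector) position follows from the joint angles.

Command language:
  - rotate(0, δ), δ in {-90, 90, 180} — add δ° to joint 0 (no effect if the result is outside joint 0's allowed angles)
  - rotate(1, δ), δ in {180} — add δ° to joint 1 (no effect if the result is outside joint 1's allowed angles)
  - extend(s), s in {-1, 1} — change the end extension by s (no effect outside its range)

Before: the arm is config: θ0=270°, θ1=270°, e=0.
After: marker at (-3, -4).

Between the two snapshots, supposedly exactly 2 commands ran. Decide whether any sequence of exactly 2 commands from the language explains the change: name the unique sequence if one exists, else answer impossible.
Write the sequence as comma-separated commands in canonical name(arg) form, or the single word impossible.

extend(1), extend(1)

from: config: θ0=270°, θ1=270°, e=0
step 1 (extend(1)): config: θ0=270°, θ1=270°, e=1
step 2 (extend(1)): config: θ0=270°, θ1=270°, e=2
no other 2-command option fits: unique.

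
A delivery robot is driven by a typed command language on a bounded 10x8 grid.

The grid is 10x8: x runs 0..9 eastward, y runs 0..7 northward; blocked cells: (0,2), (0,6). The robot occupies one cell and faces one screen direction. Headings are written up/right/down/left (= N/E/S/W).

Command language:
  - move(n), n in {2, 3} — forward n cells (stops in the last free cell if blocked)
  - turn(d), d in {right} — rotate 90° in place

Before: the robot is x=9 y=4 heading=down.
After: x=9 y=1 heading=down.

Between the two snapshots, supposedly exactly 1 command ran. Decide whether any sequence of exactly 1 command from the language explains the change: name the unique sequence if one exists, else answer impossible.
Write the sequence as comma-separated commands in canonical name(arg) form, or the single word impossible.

move(3)

key: still facing S — the one step turns nothing
start: x=9 y=4 heading=down
t=1 move(3) ⇒ x=9 y=1 heading=down
no rival 1-sequence matches.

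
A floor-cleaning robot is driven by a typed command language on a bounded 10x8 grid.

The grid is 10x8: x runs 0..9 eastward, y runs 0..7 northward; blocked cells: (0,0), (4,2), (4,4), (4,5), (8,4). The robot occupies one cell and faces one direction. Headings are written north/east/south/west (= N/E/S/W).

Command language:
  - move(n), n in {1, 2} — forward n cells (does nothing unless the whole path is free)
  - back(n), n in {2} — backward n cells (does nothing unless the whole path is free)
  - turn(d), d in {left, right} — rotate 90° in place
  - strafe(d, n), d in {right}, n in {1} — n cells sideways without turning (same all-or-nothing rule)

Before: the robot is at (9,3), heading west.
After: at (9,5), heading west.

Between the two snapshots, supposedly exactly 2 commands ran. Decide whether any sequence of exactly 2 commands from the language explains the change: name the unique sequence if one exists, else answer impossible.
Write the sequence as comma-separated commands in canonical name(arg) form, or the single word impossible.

strafe(right, 1), strafe(right, 1)

key: heading stays W — no command in the sequence turns
start: at (9,3), heading west
1. strafe(right, 1) → at (9,4), heading west
2. strafe(right, 1) → at (9,5), heading west
all 36 alternatives checked — unique.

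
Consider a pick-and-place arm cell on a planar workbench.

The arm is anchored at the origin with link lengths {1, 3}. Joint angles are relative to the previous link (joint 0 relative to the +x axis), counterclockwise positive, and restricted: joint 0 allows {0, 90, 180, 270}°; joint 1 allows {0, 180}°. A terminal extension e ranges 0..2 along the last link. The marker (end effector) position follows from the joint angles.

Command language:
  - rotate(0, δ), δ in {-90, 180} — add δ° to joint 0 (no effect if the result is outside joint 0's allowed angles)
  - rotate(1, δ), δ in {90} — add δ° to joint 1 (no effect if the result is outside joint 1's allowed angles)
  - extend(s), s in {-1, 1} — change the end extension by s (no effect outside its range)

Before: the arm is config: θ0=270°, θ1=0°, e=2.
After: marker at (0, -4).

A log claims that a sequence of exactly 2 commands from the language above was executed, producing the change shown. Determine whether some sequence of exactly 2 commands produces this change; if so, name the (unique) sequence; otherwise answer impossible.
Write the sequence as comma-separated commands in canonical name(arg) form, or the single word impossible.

extend(-1), extend(-1)

start: config: θ0=270°, θ1=0°, e=2
1. extend(-1) → config: θ0=270°, θ1=0°, e=1
2. extend(-1) → config: θ0=270°, θ1=0°, e=0
no rival 2-sequence matches.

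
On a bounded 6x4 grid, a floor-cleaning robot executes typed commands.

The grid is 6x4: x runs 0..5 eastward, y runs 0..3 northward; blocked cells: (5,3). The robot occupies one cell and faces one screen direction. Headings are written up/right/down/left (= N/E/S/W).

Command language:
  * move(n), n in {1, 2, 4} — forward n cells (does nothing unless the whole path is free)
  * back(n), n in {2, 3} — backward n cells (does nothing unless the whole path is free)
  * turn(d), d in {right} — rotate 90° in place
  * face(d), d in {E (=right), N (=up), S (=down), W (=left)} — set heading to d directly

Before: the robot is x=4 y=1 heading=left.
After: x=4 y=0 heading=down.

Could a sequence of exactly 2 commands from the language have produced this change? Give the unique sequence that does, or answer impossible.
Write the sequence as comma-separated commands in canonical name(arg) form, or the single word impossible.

face(S), move(1)

key: running move(1) before face(S) would end elsewhere — order is forced
begin: x=4 y=1 heading=left
1. face(S) → x=4 y=1 heading=down
2. move(1) → x=4 y=0 heading=down
no other 2-command option fits: unique.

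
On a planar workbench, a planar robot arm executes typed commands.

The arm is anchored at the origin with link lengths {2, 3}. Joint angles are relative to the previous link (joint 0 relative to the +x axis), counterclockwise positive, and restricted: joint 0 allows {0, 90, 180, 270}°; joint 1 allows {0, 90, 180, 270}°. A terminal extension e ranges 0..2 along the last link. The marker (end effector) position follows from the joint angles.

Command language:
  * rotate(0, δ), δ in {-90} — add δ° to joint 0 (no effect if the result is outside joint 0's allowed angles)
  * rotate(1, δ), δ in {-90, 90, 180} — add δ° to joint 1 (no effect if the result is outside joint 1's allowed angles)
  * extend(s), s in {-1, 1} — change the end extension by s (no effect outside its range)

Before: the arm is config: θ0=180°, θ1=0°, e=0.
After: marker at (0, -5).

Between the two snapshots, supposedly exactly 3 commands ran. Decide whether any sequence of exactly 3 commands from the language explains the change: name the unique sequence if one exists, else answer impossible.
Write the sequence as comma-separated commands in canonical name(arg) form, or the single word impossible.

begin: config: θ0=180°, θ1=0°, e=0
1. rotate(0, -90) → config: θ0=90°, θ1=0°, e=0
2. rotate(0, -90) → config: θ0=0°, θ1=0°, e=0
3. rotate(0, -90) → config: θ0=270°, θ1=0°, e=0
no rival 3-sequence matches.

rotate(0, -90), rotate(0, -90), rotate(0, -90)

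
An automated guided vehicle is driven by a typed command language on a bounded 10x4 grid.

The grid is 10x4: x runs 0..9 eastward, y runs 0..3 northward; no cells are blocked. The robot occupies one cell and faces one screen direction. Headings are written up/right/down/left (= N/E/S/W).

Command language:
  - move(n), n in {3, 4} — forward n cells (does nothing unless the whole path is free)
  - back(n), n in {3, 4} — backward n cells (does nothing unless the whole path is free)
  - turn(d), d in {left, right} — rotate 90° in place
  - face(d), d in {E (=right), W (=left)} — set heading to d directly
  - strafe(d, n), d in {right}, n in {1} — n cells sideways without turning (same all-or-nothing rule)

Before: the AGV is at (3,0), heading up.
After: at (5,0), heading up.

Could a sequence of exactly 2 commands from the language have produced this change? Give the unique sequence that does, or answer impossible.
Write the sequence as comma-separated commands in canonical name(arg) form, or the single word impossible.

strafe(right, 1), strafe(right, 1)

key: heading stays N — no command in the sequence turns
begin: at (3,0), heading up
step 1 (strafe(right, 1)): at (4,0), heading up
step 2 (strafe(right, 1)): at (5,0), heading up
uniquely the one of 81 2-step routes that fits.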